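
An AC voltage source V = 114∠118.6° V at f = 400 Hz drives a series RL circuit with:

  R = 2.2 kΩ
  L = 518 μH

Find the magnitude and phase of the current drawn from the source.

Step 1 — Angular frequency: ω = 2π·f = 2π·400 = 2513 rad/s.
Step 2 — Component impedances:
  R: Z = R = 2200 Ω
  L: Z = jωL = j·2513·0.000518 = 0 + j1.302 Ω
Step 3 — Series combination: Z_total = R + L = 2200 + j1.302 Ω = 2200∠0.0° Ω.
Step 4 — Source phasor: V = 114∠118.6° V = -54.57 + j100.1 V.
Step 5 — Ohm's law: I = V / Z_total = (-54.57 + j100.1) / (2200 + j1.302) = -0.02478 + j0.04551 A.
Step 6 — Convert to polar: |I| = 0.05182 A, ∠I = 118.6°.

I = 0.05182∠118.6° A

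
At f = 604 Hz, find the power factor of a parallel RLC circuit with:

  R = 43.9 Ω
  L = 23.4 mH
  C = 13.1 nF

Step 1 — Angular frequency: ω = 2π·f = 2π·604 = 3795 rad/s.
Step 2 — Component impedances:
  R: Z = R = 43.9 Ω
  L: Z = jωL = j·3795·0.0234 = 0 + j88.8 Ω
  C: Z = 1/(jωC) = -j/(ω·C) = 0 - j2.011e+04 Ω
Step 3 — Parallel combination: 1/Z_total = 1/R + 1/L + 1/C; Z_total = 35.34 + j17.39 Ω = 39.39∠26.2° Ω.
Step 4 — Power factor: PF = cos(φ) = Re(Z)/|Z| = 35.34/39.39 = 0.8972.
Step 5 — Type: Im(Z) = 17.39 ⇒ lagging (phase φ = 26.2°).

PF = 0.8972 (lagging, φ = 26.2°)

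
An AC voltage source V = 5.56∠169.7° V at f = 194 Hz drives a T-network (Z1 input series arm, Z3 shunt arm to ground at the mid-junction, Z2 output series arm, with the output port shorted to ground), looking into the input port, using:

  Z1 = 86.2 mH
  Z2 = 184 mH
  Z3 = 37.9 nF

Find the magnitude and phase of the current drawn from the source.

Step 1 — Angular frequency: ω = 2π·f = 2π·194 = 1219 rad/s.
Step 2 — Component impedances:
  Z1: Z = jωL = j·1219·0.0862 = 0 + j105.1 Ω
  Z2: Z = jωL = j·1219·0.184 = 0 + j224.3 Ω
  Z3: Z = 1/(jωC) = -j/(ω·C) = 0 - j2.165e+04 Ω
Step 3 — With the output port shorted to ground, the output series arm Z2 runs from the junction to ground; the shunt arm Z3 also runs from the junction to ground. They appear in parallel: Z3 || Z2 = 0 + j226.6 Ω.
Step 4 — Series with input arm Z1: Z_in = Z1 + (Z3 || Z2) = 0 + j331.7 Ω = 331.7∠90.0° Ω.
Step 5 — Source phasor: V = 5.56∠169.7° V = -5.47 + j0.9941 V.
Step 6 — Ohm's law: I = V / Z_total = (-5.47 + j0.9941) / (0 + j331.7) = 0.002997 + j0.01649 A.
Step 7 — Convert to polar: |I| = 0.01676 A, ∠I = 79.7°.

I = 0.01676∠79.7° A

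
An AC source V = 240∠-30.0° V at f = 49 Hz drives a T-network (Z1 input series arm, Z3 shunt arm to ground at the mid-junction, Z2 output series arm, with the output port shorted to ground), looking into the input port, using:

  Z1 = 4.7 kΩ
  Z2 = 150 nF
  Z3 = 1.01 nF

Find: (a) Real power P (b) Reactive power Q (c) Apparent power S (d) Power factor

Step 1 — Angular frequency: ω = 2π·f = 2π·49 = 307.9 rad/s.
Step 2 — Component impedances:
  Z1: Z = R = 4700 Ω
  Z2: Z = 1/(jωC) = -j/(ω·C) = 0 - j2.165e+04 Ω
  Z3: Z = 1/(jωC) = -j/(ω·C) = 0 - j3.216e+06 Ω
Step 3 — With the output port shorted to ground, the output series arm Z2 runs from the junction to ground; the shunt arm Z3 also runs from the junction to ground. They appear in parallel: Z3 || Z2 = 0 - j2.151e+04 Ω.
Step 4 — Series with input arm Z1: Z_in = Z1 + (Z3 || Z2) = 4700 - j2.151e+04 Ω = 2.202e+04∠-77.7° Ω.
Step 5 — Source phasor: V = 240∠-30.0° V = 207.8 - j120 V.
Step 6 — Current: I = V / Z = 0.00734 + j0.008059 A = 0.0109∠47.7° A.
Step 7 — Complex power: S = V·I* = 0.5585 - j2.556 VA.
Step 8 — Real power: P = Re(S) = 0.5585 W.
Step 9 — Reactive power: Q = Im(S) = -2.556 VAR.
Step 10 — Apparent power: |S| = 2.616 VA.
Step 11 — Power factor: PF = P/|S| = 0.2135 (leading).

(a) P = 0.5585 W  (b) Q = -2.556 VAR  (c) S = 2.616 VA  (d) PF = 0.2135 (leading)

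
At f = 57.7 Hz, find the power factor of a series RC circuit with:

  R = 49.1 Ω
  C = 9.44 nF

Step 1 — Angular frequency: ω = 2π·f = 2π·57.7 = 362.5 rad/s.
Step 2 — Component impedances:
  R: Z = R = 49.1 Ω
  C: Z = 1/(jωC) = -j/(ω·C) = 0 - j2.922e+05 Ω
Step 3 — Series combination: Z_total = R + C = 49.1 - j2.922e+05 Ω = 2.922e+05∠-90.0° Ω.
Step 4 — Power factor: PF = cos(φ) = Re(Z)/|Z| = 49.1/2.922e+05 = 0.000168.
Step 5 — Type: Im(Z) = -2.922e+05 ⇒ leading (phase φ = -90.0°).

PF = 0.000168 (leading, φ = -90.0°)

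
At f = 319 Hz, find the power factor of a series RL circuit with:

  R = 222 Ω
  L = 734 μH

Step 1 — Angular frequency: ω = 2π·f = 2π·319 = 2004 rad/s.
Step 2 — Component impedances:
  R: Z = R = 222 Ω
  L: Z = jωL = j·2004·0.000734 = 0 + j1.471 Ω
Step 3 — Series combination: Z_total = R + L = 222 + j1.471 Ω = 222∠0.4° Ω.
Step 4 — Power factor: PF = cos(φ) = Re(Z)/|Z| = 222/222 = 1.
Step 5 — Type: Im(Z) = 1.471 ⇒ lagging (phase φ = 0.4°).

PF = 1 (lagging, φ = 0.4°)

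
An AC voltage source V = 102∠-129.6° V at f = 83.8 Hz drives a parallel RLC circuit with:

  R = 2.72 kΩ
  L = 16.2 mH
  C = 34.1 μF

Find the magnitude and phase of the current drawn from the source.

Step 1 — Angular frequency: ω = 2π·f = 2π·83.8 = 526.5 rad/s.
Step 2 — Component impedances:
  R: Z = R = 2720 Ω
  L: Z = jωL = j·526.5·0.0162 = 0 + j8.53 Ω
  C: Z = 1/(jωC) = -j/(ω·C) = 0 - j55.7 Ω
Step 3 — Parallel combination: 1/Z_total = 1/R + 1/L + 1/C; Z_total = 0.0373 + j10.07 Ω = 10.07∠89.8° Ω.
Step 4 — Source phasor: V = 102∠-129.6° V = -65.02 - j78.59 V.
Step 5 — Ohm's law: I = V / Z_total = (-65.02 - j78.59) / (0.0373 + j10.07) = -7.827 + j6.426 A.
Step 6 — Convert to polar: |I| = 10.13 A, ∠I = 140.6°.

I = 10.13∠140.6° A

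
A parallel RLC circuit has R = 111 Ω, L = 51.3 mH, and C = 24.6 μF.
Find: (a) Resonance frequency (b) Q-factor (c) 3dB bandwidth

Step 1 — Resonance: ω₀ = 1/√(LC) = 1/√(0.0513·2.46e-05) = 890.2 rad/s.
Step 2 — f₀ = ω₀/(2π) = 141.7 Hz.
Step 3 — Parallel Q: Q = R/(ω₀L) = 111/(890.2·0.0513) = 2.431.
Step 4 — Bandwidth: Δω = ω₀/Q = 366.2 rad/s; BW = Δω/(2π) = 58.29 Hz.

(a) f₀ = 141.7 Hz  (b) Q = 2.431  (c) BW = 58.29 Hz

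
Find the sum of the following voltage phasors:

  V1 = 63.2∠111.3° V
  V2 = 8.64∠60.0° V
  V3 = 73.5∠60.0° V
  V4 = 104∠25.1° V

Step 1 — Convert each phasor to rectangular form:
  V1 = 63.2·(cos(111.3°) + j·sin(111.3°)) = -22.96 + j58.88 V
  V2 = 8.64·(cos(60.0°) + j·sin(60.0°)) = 4.32 + j7.482 V
  V3 = 73.5·(cos(60.0°) + j·sin(60.0°)) = 36.75 + j63.65 V
  V4 = 104·(cos(25.1°) + j·sin(25.1°)) = 94.18 + j44.12 V
Step 2 — Sum components: V_total = 112.3 + j174.1 V.
Step 3 — Convert to polar: |V_total| = 207.2 V, ∠V_total = 57.2°.

V_total = 207.2∠57.2° V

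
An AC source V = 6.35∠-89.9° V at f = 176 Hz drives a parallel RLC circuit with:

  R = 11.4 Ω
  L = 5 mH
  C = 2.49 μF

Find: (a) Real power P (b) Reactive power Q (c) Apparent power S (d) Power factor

Step 1 — Angular frequency: ω = 2π·f = 2π·176 = 1106 rad/s.
Step 2 — Component impedances:
  R: Z = R = 11.4 Ω
  L: Z = jωL = j·1106·0.005 = 0 + j5.529 Ω
  C: Z = 1/(jωC) = -j/(ω·C) = 0 - j363.2 Ω
Step 3 — Parallel combination: 1/Z_total = 1/R + 1/L + 1/C; Z_total = 2.225 + j4.519 Ω = 5.037∠63.8° Ω.
Step 4 — Source phasor: V = 6.35∠-89.9° V = 0.01108 - j6.35 V.
Step 5 — Current: I = V / Z = -1.13 - j0.559 A = 1.261∠-153.7° A.
Step 6 — Complex power: S = V·I* = 3.537 + j7.182 VA.
Step 7 — Real power: P = Re(S) = 3.537 W.
Step 8 — Reactive power: Q = Im(S) = 7.182 VAR.
Step 9 — Apparent power: |S| = 8.005 VA.
Step 10 — Power factor: PF = P/|S| = 0.4418 (lagging).

(a) P = 3.537 W  (b) Q = 7.182 VAR  (c) S = 8.005 VA  (d) PF = 0.4418 (lagging)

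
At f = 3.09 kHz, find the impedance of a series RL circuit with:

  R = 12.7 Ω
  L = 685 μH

Step 1 — Angular frequency: ω = 2π·f = 2π·3090 = 1.942e+04 rad/s.
Step 2 — Component impedances:
  R: Z = R = 12.7 Ω
  L: Z = jωL = j·1.942e+04·0.000685 = 0 + j13.3 Ω
Step 3 — Series combination: Z_total = R + L = 12.7 + j13.3 Ω = 18.39∠46.3° Ω.

Z = 12.7 + j13.3 Ω = 18.39∠46.3° Ω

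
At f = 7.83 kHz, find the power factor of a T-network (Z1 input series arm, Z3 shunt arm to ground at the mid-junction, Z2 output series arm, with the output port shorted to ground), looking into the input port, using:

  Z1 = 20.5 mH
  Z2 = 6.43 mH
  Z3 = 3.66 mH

Step 1 — Angular frequency: ω = 2π·f = 2π·7830 = 4.92e+04 rad/s.
Step 2 — Component impedances:
  Z1: Z = jωL = j·4.92e+04·0.0205 = 0 + j1009 Ω
  Z2: Z = jωL = j·4.92e+04·0.00643 = 0 + j316.3 Ω
  Z3: Z = jωL = j·4.92e+04·0.00366 = 0 + j180.1 Ω
Step 3 — With the output port shorted to ground, the output series arm Z2 runs from the junction to ground; the shunt arm Z3 also runs from the junction to ground. They appear in parallel: Z3 || Z2 = 0 + j114.7 Ω.
Step 4 — Series with input arm Z1: Z_in = Z1 + (Z3 || Z2) = 0 + j1123 Ω = 1123∠90.0° Ω.
Step 5 — Power factor: PF = cos(φ) = Re(Z)/|Z| = 0/1123 = 0.
Step 6 — Type: Im(Z) = 1123 ⇒ lagging (phase φ = 90.0°).

PF = 0 (lagging, φ = 90.0°)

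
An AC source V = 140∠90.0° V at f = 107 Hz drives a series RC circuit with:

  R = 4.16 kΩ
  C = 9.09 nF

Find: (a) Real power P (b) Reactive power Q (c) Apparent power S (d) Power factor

Step 1 — Angular frequency: ω = 2π·f = 2π·107 = 672.3 rad/s.
Step 2 — Component impedances:
  R: Z = R = 4160 Ω
  C: Z = 1/(jωC) = -j/(ω·C) = 0 - j1.636e+05 Ω
Step 3 — Series combination: Z_total = R + C = 4160 - j1.636e+05 Ω = 1.637e+05∠-88.5° Ω.
Step 4 — Source phasor: V = 140∠90.0° V = 0 + j140 V.
Step 5 — Current: I = V / Z = -0.000855 + j2.174e-05 A = 0.0008553∠178.5° A.
Step 6 — Complex power: S = V·I* = 0.003043 - j0.1197 VA.
Step 7 — Real power: P = Re(S) = 0.003043 W.
Step 8 — Reactive power: Q = Im(S) = -0.1197 VAR.
Step 9 — Apparent power: |S| = 0.1197 VA.
Step 10 — Power factor: PF = P/|S| = 0.02541 (leading).

(a) P = 0.003043 W  (b) Q = -0.1197 VAR  (c) S = 0.1197 VA  (d) PF = 0.02541 (leading)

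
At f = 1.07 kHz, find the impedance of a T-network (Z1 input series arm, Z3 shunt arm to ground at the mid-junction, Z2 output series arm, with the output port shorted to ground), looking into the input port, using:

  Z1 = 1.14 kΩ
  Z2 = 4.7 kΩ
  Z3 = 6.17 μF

Step 1 — Angular frequency: ω = 2π·f = 2π·1070 = 6723 rad/s.
Step 2 — Component impedances:
  Z1: Z = R = 1140 Ω
  Z2: Z = R = 4700 Ω
  Z3: Z = 1/(jωC) = -j/(ω·C) = 0 - j24.11 Ω
Step 3 — With the output port shorted to ground, the output series arm Z2 runs from the junction to ground; the shunt arm Z3 also runs from the junction to ground. They appear in parallel: Z3 || Z2 = 0.1236 - j24.11 Ω.
Step 4 — Series with input arm Z1: Z_in = Z1 + (Z3 || Z2) = 1140 - j24.11 Ω = 1140∠-1.2° Ω.

Z = 1140 - j24.11 Ω = 1140∠-1.2° Ω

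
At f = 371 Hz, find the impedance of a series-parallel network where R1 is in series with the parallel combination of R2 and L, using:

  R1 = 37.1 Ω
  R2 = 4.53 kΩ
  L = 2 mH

Step 1 — Angular frequency: ω = 2π·f = 2π·371 = 2331 rad/s.
Step 2 — Component impedances:
  R1: Z = R = 37.1 Ω
  R2: Z = R = 4530 Ω
  L: Z = jωL = j·2331·0.002 = 0 + j4.662 Ω
Step 3 — Parallel branch: R2 || L = 1/(1/R2 + 1/L) = 0.004798 + j4.662 Ω.
Step 4 — Series with R1: Z_total = R1 + (R2 || L) = 37.1 + j4.662 Ω = 37.4∠7.2° Ω.

Z = 37.1 + j4.662 Ω = 37.4∠7.2° Ω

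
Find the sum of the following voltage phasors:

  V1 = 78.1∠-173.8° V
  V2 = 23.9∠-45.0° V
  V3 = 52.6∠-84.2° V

Step 1 — Convert each phasor to rectangular form:
  V1 = 78.1·(cos(-173.8°) + j·sin(-173.8°)) = -77.64 - j8.435 V
  V2 = 23.9·(cos(-45.0°) + j·sin(-45.0°)) = 16.9 - j16.9 V
  V3 = 52.6·(cos(-84.2°) + j·sin(-84.2°)) = 5.316 - j52.33 V
Step 2 — Sum components: V_total = -55.43 - j77.67 V.
Step 3 — Convert to polar: |V_total| = 95.42 V, ∠V_total = -125.5°.

V_total = 95.42∠-125.5° V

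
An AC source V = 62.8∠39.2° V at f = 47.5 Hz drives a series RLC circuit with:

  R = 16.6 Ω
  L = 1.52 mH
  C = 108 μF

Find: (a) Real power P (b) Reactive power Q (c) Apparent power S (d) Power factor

Step 1 — Angular frequency: ω = 2π·f = 2π·47.5 = 298.5 rad/s.
Step 2 — Component impedances:
  R: Z = R = 16.6 Ω
  L: Z = jωL = j·298.5·0.00152 = 0 + j0.4536 Ω
  C: Z = 1/(jωC) = -j/(ω·C) = 0 - j31.02 Ω
Step 3 — Series combination: Z_total = R + L + C = 16.6 - j30.57 Ω = 34.79∠-61.5° Ω.
Step 4 — Source phasor: V = 62.8∠39.2° V = 48.67 + j39.69 V.
Step 5 — Current: I = V / Z = -0.3351 + j1.774 A = 1.805∠100.7° A.
Step 6 — Complex power: S = V·I* = 54.1 - j99.63 VA.
Step 7 — Real power: P = Re(S) = 54.1 W.
Step 8 — Reactive power: Q = Im(S) = -99.63 VAR.
Step 9 — Apparent power: |S| = 113.4 VA.
Step 10 — Power factor: PF = P/|S| = 0.4772 (leading).

(a) P = 54.1 W  (b) Q = -99.63 VAR  (c) S = 113.4 VA  (d) PF = 0.4772 (leading)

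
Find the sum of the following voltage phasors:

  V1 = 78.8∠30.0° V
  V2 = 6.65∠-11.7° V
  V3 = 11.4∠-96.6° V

Step 1 — Convert each phasor to rectangular form:
  V1 = 78.8·(cos(30.0°) + j·sin(30.0°)) = 68.24 + j39.4 V
  V2 = 6.65·(cos(-11.7°) + j·sin(-11.7°)) = 6.512 - j1.349 V
  V3 = 11.4·(cos(-96.6°) + j·sin(-96.6°)) = -1.31 - j11.32 V
Step 2 — Sum components: V_total = 73.44 + j26.73 V.
Step 3 — Convert to polar: |V_total| = 78.16 V, ∠V_total = 20.0°.

V_total = 78.16∠20.0° V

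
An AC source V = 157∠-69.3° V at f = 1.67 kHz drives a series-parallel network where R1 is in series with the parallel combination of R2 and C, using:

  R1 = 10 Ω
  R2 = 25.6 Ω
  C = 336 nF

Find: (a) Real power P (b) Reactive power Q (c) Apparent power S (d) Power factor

Step 1 — Angular frequency: ω = 2π·f = 2π·1670 = 1.049e+04 rad/s.
Step 2 — Component impedances:
  R1: Z = R = 10 Ω
  R2: Z = R = 25.6 Ω
  C: Z = 1/(jωC) = -j/(ω·C) = 0 - j283.6 Ω
Step 3 — Parallel branch: R2 || C = 1/(1/R2 + 1/C) = 25.39 - j2.292 Ω.
Step 4 — Series with R1: Z_total = R1 + (R2 || C) = 35.39 - j2.292 Ω = 35.47∠-3.7° Ω.
Step 5 — Source phasor: V = 157∠-69.3° V = 55.5 - j146.9 V.
Step 6 — Current: I = V / Z = 1.829 - j4.031 A = 4.427∠-65.6° A.
Step 7 — Complex power: S = V·I* = 693.5 - j44.91 VA.
Step 8 — Real power: P = Re(S) = 693.5 W.
Step 9 — Reactive power: Q = Im(S) = -44.91 VAR.
Step 10 — Apparent power: |S| = 695 VA.
Step 11 — Power factor: PF = P/|S| = 0.9979 (leading).

(a) P = 693.5 W  (b) Q = -44.91 VAR  (c) S = 695 VA  (d) PF = 0.9979 (leading)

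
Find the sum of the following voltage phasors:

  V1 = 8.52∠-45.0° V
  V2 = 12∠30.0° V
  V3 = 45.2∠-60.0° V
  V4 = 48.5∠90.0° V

Step 1 — Convert each phasor to rectangular form:
  V1 = 8.52·(cos(-45.0°) + j·sin(-45.0°)) = 6.025 - j6.025 V
  V2 = 12·(cos(30.0°) + j·sin(30.0°)) = 10.39 + j6 V
  V3 = 45.2·(cos(-60.0°) + j·sin(-60.0°)) = 22.6 - j39.14 V
  V4 = 48.5·(cos(90.0°) + j·sin(90.0°)) = 0 + j48.5 V
Step 2 — Sum components: V_total = 39.02 + j9.331 V.
Step 3 — Convert to polar: |V_total| = 40.12 V, ∠V_total = 13.4°.

V_total = 40.12∠13.4° V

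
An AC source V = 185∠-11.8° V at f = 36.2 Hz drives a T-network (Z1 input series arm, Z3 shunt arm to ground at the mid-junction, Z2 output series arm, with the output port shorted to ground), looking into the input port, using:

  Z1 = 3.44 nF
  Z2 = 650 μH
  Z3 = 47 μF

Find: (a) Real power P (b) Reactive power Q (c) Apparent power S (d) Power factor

Step 1 — Angular frequency: ω = 2π·f = 2π·36.2 = 227.5 rad/s.
Step 2 — Component impedances:
  Z1: Z = 1/(jωC) = -j/(ω·C) = 0 - j1.278e+06 Ω
  Z2: Z = jωL = j·227.5·0.00065 = 0 + j0.1478 Ω
  Z3: Z = 1/(jωC) = -j/(ω·C) = 0 - j93.54 Ω
Step 3 — With the output port shorted to ground, the output series arm Z2 runs from the junction to ground; the shunt arm Z3 also runs from the junction to ground. They appear in parallel: Z3 || Z2 = 0 + j0.1481 Ω.
Step 4 — Series with input arm Z1: Z_in = Z1 + (Z3 || Z2) = 0 - j1.278e+06 Ω = 1.278e+06∠-90.0° Ω.
Step 5 — Source phasor: V = 185∠-11.8° V = 181.1 - j37.83 V.
Step 6 — Current: I = V / Z = 2.96e-05 + j0.0001417 A = 0.0001448∠78.2° A.
Step 7 — Complex power: S = V·I* = 0 - j0.02678 VA.
Step 8 — Real power: P = Re(S) = 0 W.
Step 9 — Reactive power: Q = Im(S) = -0.02678 VAR.
Step 10 — Apparent power: |S| = 0.02678 VA.
Step 11 — Power factor: PF = P/|S| = 0 (leading).

(a) P = 0 W  (b) Q = -0.02678 VAR  (c) S = 0.02678 VA  (d) PF = 0 (leading)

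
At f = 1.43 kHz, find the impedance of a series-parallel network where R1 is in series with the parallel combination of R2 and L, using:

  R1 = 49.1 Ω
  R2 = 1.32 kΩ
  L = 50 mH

Step 1 — Angular frequency: ω = 2π·f = 2π·1430 = 8985 rad/s.
Step 2 — Component impedances:
  R1: Z = R = 49.1 Ω
  R2: Z = R = 1320 Ω
  L: Z = jωL = j·8985·0.05 = 0 + j449.2 Ω
Step 3 — Parallel branch: R2 || L = 1/(1/R2 + 1/L) = 137 + j402.6 Ω.
Step 4 — Series with R1: Z_total = R1 + (R2 || L) = 186.1 + j402.6 Ω = 443.6∠65.2° Ω.

Z = 186.1 + j402.6 Ω = 443.6∠65.2° Ω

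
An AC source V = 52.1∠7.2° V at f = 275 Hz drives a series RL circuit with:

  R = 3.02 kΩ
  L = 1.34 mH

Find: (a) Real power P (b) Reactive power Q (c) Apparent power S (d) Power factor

Step 1 — Angular frequency: ω = 2π·f = 2π·275 = 1728 rad/s.
Step 2 — Component impedances:
  R: Z = R = 3020 Ω
  L: Z = jωL = j·1728·0.00134 = 0 + j2.315 Ω
Step 3 — Series combination: Z_total = R + L = 3020 + j2.315 Ω = 3020∠0.0° Ω.
Step 4 — Source phasor: V = 52.1∠7.2° V = 51.69 + j6.53 V.
Step 5 — Current: I = V / Z = 0.01712 + j0.002149 A = 0.01725∠7.2° A.
Step 6 — Complex power: S = V·I* = 0.8988 + j0.0006891 VA.
Step 7 — Real power: P = Re(S) = 0.8988 W.
Step 8 — Reactive power: Q = Im(S) = 0.0006891 VAR.
Step 9 — Apparent power: |S| = 0.8988 VA.
Step 10 — Power factor: PF = P/|S| = 1 (lagging).

(a) P = 0.8988 W  (b) Q = 0.0006891 VAR  (c) S = 0.8988 VA  (d) PF = 1 (lagging)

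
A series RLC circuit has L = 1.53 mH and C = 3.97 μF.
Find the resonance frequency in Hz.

Step 1 — Resonance condition Im(Z)=0 gives ω₀ = 1/√(LC).
Step 2 — ω₀ = 1/√(0.00153·3.97e-06) = 1.283e+04 rad/s.
Step 3 — f₀ = ω₀/(2π) = 2042 Hz.

f₀ = 2042 Hz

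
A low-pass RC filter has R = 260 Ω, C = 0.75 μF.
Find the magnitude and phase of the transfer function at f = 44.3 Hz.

Step 1 — Angular frequency: ω = 2π·44.3 = 278.3 rad/s.
Step 2 — Transfer function: H(jω) = 1/(1 + jωRC).
Step 3 — Denominator: 1 + jωRC = 1 + j·278.3·260·7.5e-07 = 1 + j0.05428.
Step 4 — H = 0.9971 - j0.05412.
Step 5 — Magnitude: |H| = 0.9985 (-0.0 dB); phase: φ = -3.1°.

|H| = 0.9985 (-0.0 dB), φ = -3.1°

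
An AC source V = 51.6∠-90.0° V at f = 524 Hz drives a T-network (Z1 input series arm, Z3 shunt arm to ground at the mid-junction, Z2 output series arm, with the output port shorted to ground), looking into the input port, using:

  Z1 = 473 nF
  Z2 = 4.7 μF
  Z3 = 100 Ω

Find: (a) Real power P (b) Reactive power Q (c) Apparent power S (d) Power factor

Step 1 — Angular frequency: ω = 2π·f = 2π·524 = 3292 rad/s.
Step 2 — Component impedances:
  Z1: Z = 1/(jωC) = -j/(ω·C) = 0 - j642.1 Ω
  Z2: Z = 1/(jωC) = -j/(ω·C) = 0 - j64.62 Ω
  Z3: Z = R = 100 Ω
Step 3 — With the output port shorted to ground, the output series arm Z2 runs from the junction to ground; the shunt arm Z3 also runs from the junction to ground. They appear in parallel: Z3 || Z2 = 29.46 - j45.59 Ω.
Step 4 — Series with input arm Z1: Z_in = Z1 + (Z3 || Z2) = 29.46 - j687.7 Ω = 688.4∠-87.5° Ω.
Step 5 — Source phasor: V = 51.6∠-90.0° V = 0 - j51.6 V.
Step 6 — Current: I = V / Z = 0.07489 - j0.003208 A = 0.07496∠-2.5° A.
Step 7 — Complex power: S = V·I* = 0.1655 - j3.864 VA.
Step 8 — Real power: P = Re(S) = 0.1655 W.
Step 9 — Reactive power: Q = Im(S) = -3.864 VAR.
Step 10 — Apparent power: |S| = 3.868 VA.
Step 11 — Power factor: PF = P/|S| = 0.0428 (leading).

(a) P = 0.1655 W  (b) Q = -3.864 VAR  (c) S = 3.868 VA  (d) PF = 0.0428 (leading)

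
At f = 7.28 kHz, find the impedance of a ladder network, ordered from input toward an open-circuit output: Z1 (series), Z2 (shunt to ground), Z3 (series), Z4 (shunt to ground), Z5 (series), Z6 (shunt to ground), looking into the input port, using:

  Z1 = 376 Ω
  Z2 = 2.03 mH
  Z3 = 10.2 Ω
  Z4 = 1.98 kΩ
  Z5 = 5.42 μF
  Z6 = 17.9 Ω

Step 1 — Angular frequency: ω = 2π·f = 2π·7280 = 4.574e+04 rad/s.
Step 2 — Component impedances:
  Z1: Z = R = 376 Ω
  Z2: Z = jωL = j·4.574e+04·0.00203 = 0 + j92.86 Ω
  Z3: Z = R = 10.2 Ω
  Z4: Z = R = 1980 Ω
  Z5: Z = 1/(jωC) = -j/(ω·C) = 0 - j4.034 Ω
  Z6: Z = R = 17.9 Ω
Step 3 — Ladder network (open output): work backward from the far end, alternating series and parallel combinations. Z_in = 403.8 + j4.587 Ω = 403.8∠0.7° Ω.

Z = 403.8 + j4.587 Ω = 403.8∠0.7° Ω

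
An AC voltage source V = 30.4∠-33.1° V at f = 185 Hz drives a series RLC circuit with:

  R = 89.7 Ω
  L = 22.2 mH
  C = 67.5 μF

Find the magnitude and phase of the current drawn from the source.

Step 1 — Angular frequency: ω = 2π·f = 2π·185 = 1162 rad/s.
Step 2 — Component impedances:
  R: Z = R = 89.7 Ω
  L: Z = jωL = j·1162·0.0222 = 0 + j25.81 Ω
  C: Z = 1/(jωC) = -j/(ω·C) = 0 - j12.75 Ω
Step 3 — Series combination: Z_total = R + L + C = 89.7 + j13.06 Ω = 90.65∠8.3° Ω.
Step 4 — Source phasor: V = 30.4∠-33.1° V = 25.47 - j16.6 V.
Step 5 — Ohm's law: I = V / Z_total = (25.47 - j16.6) / (89.7 + j13.06) = 0.2516 - j0.2217 A.
Step 6 — Convert to polar: |I| = 0.3354 A, ∠I = -41.4°.

I = 0.3354∠-41.4° A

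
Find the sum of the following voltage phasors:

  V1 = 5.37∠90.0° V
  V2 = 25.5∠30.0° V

Step 1 — Convert each phasor to rectangular form:
  V1 = 5.37·(cos(90.0°) + j·sin(90.0°)) = 0 + j5.37 V
  V2 = 25.5·(cos(30.0°) + j·sin(30.0°)) = 22.08 + j12.75 V
Step 2 — Sum components: V_total = 22.08 + j18.12 V.
Step 3 — Convert to polar: |V_total| = 28.57 V, ∠V_total = 39.4°.

V_total = 28.57∠39.4° V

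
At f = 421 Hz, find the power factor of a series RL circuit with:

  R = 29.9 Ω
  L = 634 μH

Step 1 — Angular frequency: ω = 2π·f = 2π·421 = 2645 rad/s.
Step 2 — Component impedances:
  R: Z = R = 29.9 Ω
  L: Z = jωL = j·2645·0.000634 = 0 + j1.677 Ω
Step 3 — Series combination: Z_total = R + L = 29.9 + j1.677 Ω = 29.95∠3.2° Ω.
Step 4 — Power factor: PF = cos(φ) = Re(Z)/|Z| = 29.9/29.947 = 0.9984.
Step 5 — Type: Im(Z) = 1.677 ⇒ lagging (phase φ = 3.2°).

PF = 0.9984 (lagging, φ = 3.2°)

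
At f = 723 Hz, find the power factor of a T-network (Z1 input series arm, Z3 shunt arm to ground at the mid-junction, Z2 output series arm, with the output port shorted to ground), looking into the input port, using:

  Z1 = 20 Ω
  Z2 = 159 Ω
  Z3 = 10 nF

Step 1 — Angular frequency: ω = 2π·f = 2π·723 = 4543 rad/s.
Step 2 — Component impedances:
  Z1: Z = R = 20 Ω
  Z2: Z = R = 159 Ω
  Z3: Z = 1/(jωC) = -j/(ω·C) = 0 - j2.201e+04 Ω
Step 3 — With the output port shorted to ground, the output series arm Z2 runs from the junction to ground; the shunt arm Z3 also runs from the junction to ground. They appear in parallel: Z3 || Z2 = 159 - j1.148 Ω.
Step 4 — Series with input arm Z1: Z_in = Z1 + (Z3 || Z2) = 179 - j1.148 Ω = 179∠-0.4° Ω.
Step 5 — Power factor: PF = cos(φ) = Re(Z)/|Z| = 179/179 = 1.
Step 6 — Type: Im(Z) = -1.148 ⇒ leading (phase φ = -0.4°).

PF = 1 (leading, φ = -0.4°)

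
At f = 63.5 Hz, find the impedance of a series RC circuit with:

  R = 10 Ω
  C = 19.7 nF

Step 1 — Angular frequency: ω = 2π·f = 2π·63.5 = 399 rad/s.
Step 2 — Component impedances:
  R: Z = R = 10 Ω
  C: Z = 1/(jωC) = -j/(ω·C) = 0 - j1.272e+05 Ω
Step 3 — Series combination: Z_total = R + C = 10 - j1.272e+05 Ω = 1.272e+05∠-90.0° Ω.

Z = 10 - j1.272e+05 Ω = 1.272e+05∠-90.0° Ω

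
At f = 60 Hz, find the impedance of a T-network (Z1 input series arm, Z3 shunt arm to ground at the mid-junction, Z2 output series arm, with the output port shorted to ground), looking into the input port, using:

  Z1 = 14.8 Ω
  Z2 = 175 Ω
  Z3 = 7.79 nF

Step 1 — Angular frequency: ω = 2π·f = 2π·60 = 377 rad/s.
Step 2 — Component impedances:
  Z1: Z = R = 14.8 Ω
  Z2: Z = R = 175 Ω
  Z3: Z = 1/(jωC) = -j/(ω·C) = 0 - j3.405e+05 Ω
Step 3 — With the output port shorted to ground, the output series arm Z2 runs from the junction to ground; the shunt arm Z3 also runs from the junction to ground. They appear in parallel: Z3 || Z2 = 175 - j0.08994 Ω.
Step 4 — Series with input arm Z1: Z_in = Z1 + (Z3 || Z2) = 189.8 - j0.08994 Ω = 189.8∠-0.0° Ω.

Z = 189.8 - j0.08994 Ω = 189.8∠-0.0° Ω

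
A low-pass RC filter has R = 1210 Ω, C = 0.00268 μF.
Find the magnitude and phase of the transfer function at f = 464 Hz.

Step 1 — Angular frequency: ω = 2π·464 = 2915 rad/s.
Step 2 — Transfer function: H(jω) = 1/(1 + jωRC).
Step 3 — Denominator: 1 + jωRC = 1 + j·2915·1210·2.68e-09 = 1 + j0.009454.
Step 4 — H = 0.9999 - j0.009453.
Step 5 — Magnitude: |H| = 1 (-0.0 dB); phase: φ = -0.5°.

|H| = 1 (-0.0 dB), φ = -0.5°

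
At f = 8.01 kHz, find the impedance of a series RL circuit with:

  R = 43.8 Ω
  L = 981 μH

Step 1 — Angular frequency: ω = 2π·f = 2π·8010 = 5.033e+04 rad/s.
Step 2 — Component impedances:
  R: Z = R = 43.8 Ω
  L: Z = jωL = j·5.033e+04·0.000981 = 0 + j49.37 Ω
Step 3 — Series combination: Z_total = R + L = 43.8 + j49.37 Ω = 66∠48.4° Ω.

Z = 43.8 + j49.37 Ω = 66∠48.4° Ω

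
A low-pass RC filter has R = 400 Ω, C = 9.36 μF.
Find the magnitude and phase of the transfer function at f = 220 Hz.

Step 1 — Angular frequency: ω = 2π·220 = 1382 rad/s.
Step 2 — Transfer function: H(jω) = 1/(1 + jωRC).
Step 3 — Denominator: 1 + jωRC = 1 + j·1382·400·9.36e-06 = 1 + j5.175.
Step 4 — H = 0.03599 - j0.1863.
Step 5 — Magnitude: |H| = 0.1897 (-14.4 dB); phase: φ = -79.1°.

|H| = 0.1897 (-14.4 dB), φ = -79.1°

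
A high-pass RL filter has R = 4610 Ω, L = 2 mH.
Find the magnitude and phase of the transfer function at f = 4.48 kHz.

Step 1 — Angular frequency: ω = 2π·4480 = 2.815e+04 rad/s.
Step 2 — Transfer function: H(jω) = jωL/(R + jωL).
Step 3 — Numerator jωL = j·56.3; denominator R + jωL = 4610 + j56.3.
Step 4 — H = 0.0001491 + j0.01221.
Step 5 — Magnitude: |H| = 0.01221 (-38.3 dB); phase: φ = 89.3°.

|H| = 0.01221 (-38.3 dB), φ = 89.3°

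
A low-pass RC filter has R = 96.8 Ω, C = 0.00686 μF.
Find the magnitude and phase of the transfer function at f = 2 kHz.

Step 1 — Angular frequency: ω = 2π·2000 = 1.257e+04 rad/s.
Step 2 — Transfer function: H(jω) = 1/(1 + jωRC).
Step 3 — Denominator: 1 + jωRC = 1 + j·1.257e+04·96.8·6.86e-09 = 1 + j0.008345.
Step 4 — H = 0.9999 - j0.008344.
Step 5 — Magnitude: |H| = 1 (-0.0 dB); phase: φ = -0.5°.

|H| = 1 (-0.0 dB), φ = -0.5°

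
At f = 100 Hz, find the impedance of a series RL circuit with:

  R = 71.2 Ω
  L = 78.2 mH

Step 1 — Angular frequency: ω = 2π·f = 2π·100 = 628.3 rad/s.
Step 2 — Component impedances:
  R: Z = R = 71.2 Ω
  L: Z = jωL = j·628.3·0.0782 = 0 + j49.13 Ω
Step 3 — Series combination: Z_total = R + L = 71.2 + j49.13 Ω = 86.51∠34.6° Ω.

Z = 71.2 + j49.13 Ω = 86.51∠34.6° Ω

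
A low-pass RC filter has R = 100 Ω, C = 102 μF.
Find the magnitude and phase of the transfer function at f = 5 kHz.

Step 1 — Angular frequency: ω = 2π·5000 = 3.142e+04 rad/s.
Step 2 — Transfer function: H(jω) = 1/(1 + jωRC).
Step 3 — Denominator: 1 + jωRC = 1 + j·3.142e+04·100·0.000102 = 1 + j320.4.
Step 4 — H = 9.739e-06 - j0.003121.
Step 5 — Magnitude: |H| = 0.003121 (-50.1 dB); phase: φ = -89.8°.

|H| = 0.003121 (-50.1 dB), φ = -89.8°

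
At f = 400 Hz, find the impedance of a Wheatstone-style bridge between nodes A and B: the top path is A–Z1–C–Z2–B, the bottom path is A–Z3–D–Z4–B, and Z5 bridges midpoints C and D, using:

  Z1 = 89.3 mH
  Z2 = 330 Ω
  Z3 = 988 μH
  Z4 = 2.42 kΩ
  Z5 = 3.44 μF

Step 1 — Angular frequency: ω = 2π·f = 2π·400 = 2513 rad/s.
Step 2 — Component impedances:
  Z1: Z = jωL = j·2513·0.0893 = 0 + j224.4 Ω
  Z2: Z = R = 330 Ω
  Z3: Z = jωL = j·2513·0.000988 = 0 + j2.483 Ω
  Z4: Z = R = 2420 Ω
  Z5: Z = 1/(jωC) = -j/(ω·C) = 0 - j115.7 Ω
Step 3 — Bridge requires nodal analysis (the Z5 bridge couples midpoints C and D, so the two paths cannot be reduced to a simple series/parallel combination). Setting node B to ground and injecting 1 A at node A, the 3-node admittance system at A, C, D solves to V_A = Z_AB = 305.6 - j174.4 Ω = 351.8∠-29.7° Ω.

Z = 305.6 - j174.4 Ω = 351.8∠-29.7° Ω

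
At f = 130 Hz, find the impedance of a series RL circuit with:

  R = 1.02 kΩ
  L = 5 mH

Step 1 — Angular frequency: ω = 2π·f = 2π·130 = 816.8 rad/s.
Step 2 — Component impedances:
  R: Z = R = 1020 Ω
  L: Z = jωL = j·816.8·0.005 = 0 + j4.084 Ω
Step 3 — Series combination: Z_total = R + L = 1020 + j4.084 Ω = 1020∠0.2° Ω.

Z = 1020 + j4.084 Ω = 1020∠0.2° Ω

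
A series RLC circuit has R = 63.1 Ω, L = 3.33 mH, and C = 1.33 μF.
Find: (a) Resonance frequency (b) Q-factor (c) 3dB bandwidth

Step 1 — Resonance condition Im(Z)=0 gives ω₀ = 1/√(LC).
Step 2 — ω₀ = 1/√(0.00333·1.33e-06) = 1.503e+04 rad/s.
Step 3 — f₀ = ω₀/(2π) = 2392 Hz.
Step 4 — Series Q: Q = ω₀L/R = 1.503e+04·0.00333/63.1 = 0.793.
Step 5 — 3dB bandwidth: Δω = ω₀/Q = 1.895e+04 rad/s; BW = Δω/(2π) = 3016 Hz.

(a) f₀ = 2392 Hz  (b) Q = 0.793  (c) BW = 3016 Hz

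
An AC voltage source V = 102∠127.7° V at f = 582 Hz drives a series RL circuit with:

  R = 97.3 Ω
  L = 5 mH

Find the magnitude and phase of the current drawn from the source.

Step 1 — Angular frequency: ω = 2π·f = 2π·582 = 3657 rad/s.
Step 2 — Component impedances:
  R: Z = R = 97.3 Ω
  L: Z = jωL = j·3657·0.005 = 0 + j18.28 Ω
Step 3 — Series combination: Z_total = R + L = 97.3 + j18.28 Ω = 99∠10.6° Ω.
Step 4 — Source phasor: V = 102∠127.7° V = -62.38 + j80.7 V.
Step 5 — Ohm's law: I = V / Z_total = (-62.38 + j80.7) / (97.3 + j18.28) = -0.4687 + j0.9175 A.
Step 6 — Convert to polar: |I| = 1.03 A, ∠I = 117.1°.

I = 1.03∠117.1° A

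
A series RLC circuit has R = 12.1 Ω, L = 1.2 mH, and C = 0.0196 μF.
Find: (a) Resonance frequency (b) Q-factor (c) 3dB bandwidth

Step 1 — Resonance condition Im(Z)=0 gives ω₀ = 1/√(LC).
Step 2 — ω₀ = 1/√(0.0012·1.96e-08) = 2.062e+05 rad/s.
Step 3 — f₀ = ω₀/(2π) = 3.282e+04 Hz.
Step 4 — Series Q: Q = ω₀L/R = 2.062e+05·0.0012/12.1 = 20.45.
Step 5 — 3dB bandwidth: Δω = ω₀/Q = 1.008e+04 rad/s; BW = Δω/(2π) = 1605 Hz.

(a) f₀ = 3.282e+04 Hz  (b) Q = 20.45  (c) BW = 1605 Hz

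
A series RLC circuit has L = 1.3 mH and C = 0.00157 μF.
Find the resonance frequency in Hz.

Step 1 — Resonance condition Im(Z)=0 gives ω₀ = 1/√(LC).
Step 2 — ω₀ = 1/√(0.0013·1.57e-09) = 7e+05 rad/s.
Step 3 — f₀ = ω₀/(2π) = 1.114e+05 Hz.

f₀ = 1.114e+05 Hz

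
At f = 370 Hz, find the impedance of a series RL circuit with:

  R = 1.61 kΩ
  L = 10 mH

Step 1 — Angular frequency: ω = 2π·f = 2π·370 = 2325 rad/s.
Step 2 — Component impedances:
  R: Z = R = 1610 Ω
  L: Z = jωL = j·2325·0.01 = 0 + j23.25 Ω
Step 3 — Series combination: Z_total = R + L = 1610 + j23.25 Ω = 1610∠0.8° Ω.

Z = 1610 + j23.25 Ω = 1610∠0.8° Ω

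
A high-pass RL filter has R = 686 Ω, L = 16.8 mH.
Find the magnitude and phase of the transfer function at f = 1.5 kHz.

Step 1 — Angular frequency: ω = 2π·1500 = 9425 rad/s.
Step 2 — Transfer function: H(jω) = jωL/(R + jωL).
Step 3 — Numerator jωL = j·158.3; denominator R + jωL = 686 + j158.3.
Step 4 — H = 0.05058 + j0.2191.
Step 5 — Magnitude: |H| = 0.2249 (-13.0 dB); phase: φ = 77.0°.

|H| = 0.2249 (-13.0 dB), φ = 77.0°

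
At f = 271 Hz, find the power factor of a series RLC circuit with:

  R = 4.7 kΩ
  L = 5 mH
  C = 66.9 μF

Step 1 — Angular frequency: ω = 2π·f = 2π·271 = 1703 rad/s.
Step 2 — Component impedances:
  R: Z = R = 4700 Ω
  L: Z = jωL = j·1703·0.005 = 0 + j8.514 Ω
  C: Z = 1/(jωC) = -j/(ω·C) = 0 - j8.779 Ω
Step 3 — Series combination: Z_total = R + L + C = 4700 - j0.2649 Ω = 4700∠-0.0° Ω.
Step 4 — Power factor: PF = cos(φ) = Re(Z)/|Z| = 4700/4700 = 1.
Step 5 — Type: Im(Z) = -0.2649 ⇒ leading (phase φ = -0.0°).

PF = 1 (leading, φ = -0.0°)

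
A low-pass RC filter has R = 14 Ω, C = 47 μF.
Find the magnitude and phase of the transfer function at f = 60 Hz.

Step 1 — Angular frequency: ω = 2π·60 = 377 rad/s.
Step 2 — Transfer function: H(jω) = 1/(1 + jωRC).
Step 3 — Denominator: 1 + jωRC = 1 + j·377·14·4.7e-05 = 1 + j0.2481.
Step 4 — H = 0.942 - j0.2337.
Step 5 — Magnitude: |H| = 0.9706 (-0.3 dB); phase: φ = -13.9°.

|H| = 0.9706 (-0.3 dB), φ = -13.9°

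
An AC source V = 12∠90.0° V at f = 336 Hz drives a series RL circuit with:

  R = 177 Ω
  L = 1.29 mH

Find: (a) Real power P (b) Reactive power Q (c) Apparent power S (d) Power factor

Step 1 — Angular frequency: ω = 2π·f = 2π·336 = 2111 rad/s.
Step 2 — Component impedances:
  R: Z = R = 177 Ω
  L: Z = jωL = j·2111·0.00129 = 0 + j2.723 Ω
Step 3 — Series combination: Z_total = R + L = 177 + j2.723 Ω = 177∠0.9° Ω.
Step 4 — Source phasor: V = 12∠90.0° V = 0 + j12 V.
Step 5 — Current: I = V / Z = 0.001043 + j0.06778 A = 0.06779∠89.1° A.
Step 6 — Complex power: S = V·I* = 0.8134 + j0.01251 VA.
Step 7 — Real power: P = Re(S) = 0.8134 W.
Step 8 — Reactive power: Q = Im(S) = 0.01251 VAR.
Step 9 — Apparent power: |S| = 0.8135 VA.
Step 10 — Power factor: PF = P/|S| = 0.9999 (lagging).

(a) P = 0.8134 W  (b) Q = 0.01251 VAR  (c) S = 0.8135 VA  (d) PF = 0.9999 (lagging)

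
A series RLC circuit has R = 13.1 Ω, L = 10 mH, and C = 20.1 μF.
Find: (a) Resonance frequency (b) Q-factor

Step 1 — Resonance condition Im(Z)=0 gives ω₀ = 1/√(LC).
Step 2 — ω₀ = 1/√(0.01·2.01e-05) = 2230 rad/s.
Step 3 — f₀ = ω₀/(2π) = 355 Hz.
Step 4 — Series Q: Q = ω₀L/R = 2230·0.01/13.1 = 1.703.

(a) f₀ = 355 Hz  (b) Q = 1.703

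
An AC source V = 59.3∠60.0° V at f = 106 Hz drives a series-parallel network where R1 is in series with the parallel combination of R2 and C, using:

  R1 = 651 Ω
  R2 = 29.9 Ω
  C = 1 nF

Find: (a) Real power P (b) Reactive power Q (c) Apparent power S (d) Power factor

Step 1 — Angular frequency: ω = 2π·f = 2π·106 = 666 rad/s.
Step 2 — Component impedances:
  R1: Z = R = 651 Ω
  R2: Z = R = 29.9 Ω
  C: Z = 1/(jωC) = -j/(ω·C) = 0 - j1.501e+06 Ω
Step 3 — Parallel branch: R2 || C = 1/(1/R2 + 1/C) = 29.9 - j0.0005954 Ω.
Step 4 — Series with R1: Z_total = R1 + (R2 || C) = 680.9 - j0.0005954 Ω = 680.9∠-0.0° Ω.
Step 5 — Source phasor: V = 59.3∠60.0° V = 29.65 + j51.36 V.
Step 6 — Current: I = V / Z = 0.04355 + j0.07542 A = 0.08709∠60.0° A.
Step 7 — Complex power: S = V·I* = 5.164 - j4.516e-06 VA.
Step 8 — Real power: P = Re(S) = 5.164 W.
Step 9 — Reactive power: Q = Im(S) = -4.516e-06 VAR.
Step 10 — Apparent power: |S| = 5.164 VA.
Step 11 — Power factor: PF = P/|S| = 1 (leading).

(a) P = 5.164 W  (b) Q = -4.516e-06 VAR  (c) S = 5.164 VA  (d) PF = 1 (leading)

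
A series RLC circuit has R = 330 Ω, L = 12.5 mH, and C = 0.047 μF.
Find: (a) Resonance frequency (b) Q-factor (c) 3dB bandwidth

Step 1 — Resonance: ω₀ = 1/√(LC) = 1/√(0.0125·4.7e-08) = 4.126e+04 rad/s.
Step 2 — f₀ = ω₀/(2π) = 6566 Hz.
Step 3 — Series Q: Q = ω₀L/R = 4.126e+04·0.0125/330 = 1.563.
Step 4 — Bandwidth: Δω = ω₀/Q = 2.64e+04 rad/s; BW = Δω/(2π) = 4202 Hz.

(a) f₀ = 6566 Hz  (b) Q = 1.563  (c) BW = 4202 Hz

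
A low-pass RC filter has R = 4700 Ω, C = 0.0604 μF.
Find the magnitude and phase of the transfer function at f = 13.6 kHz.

Step 1 — Angular frequency: ω = 2π·1.36e+04 = 8.545e+04 rad/s.
Step 2 — Transfer function: H(jω) = 1/(1 + jωRC).
Step 3 — Denominator: 1 + jωRC = 1 + j·8.545e+04·4700·6.04e-08 = 1 + j24.26.
Step 4 — H = 0.001697 - j0.04115.
Step 5 — Magnitude: |H| = 0.04119 (-27.7 dB); phase: φ = -87.6°.

|H| = 0.04119 (-27.7 dB), φ = -87.6°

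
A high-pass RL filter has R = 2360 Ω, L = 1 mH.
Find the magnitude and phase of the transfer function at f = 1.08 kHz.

Step 1 — Angular frequency: ω = 2π·1080 = 6786 rad/s.
Step 2 — Transfer function: H(jω) = jωL/(R + jωL).
Step 3 — Numerator jωL = j·6.786; denominator R + jωL = 2360 + j6.786.
Step 4 — H = 8.268e-06 + j0.002875.
Step 5 — Magnitude: |H| = 0.002875 (-50.8 dB); phase: φ = 89.8°.

|H| = 0.002875 (-50.8 dB), φ = 89.8°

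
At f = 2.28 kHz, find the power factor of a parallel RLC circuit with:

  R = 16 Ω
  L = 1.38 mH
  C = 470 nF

Step 1 — Angular frequency: ω = 2π·f = 2π·2280 = 1.433e+04 rad/s.
Step 2 — Component impedances:
  R: Z = R = 16 Ω
  L: Z = jωL = j·1.433e+04·0.00138 = 0 + j19.77 Ω
  C: Z = 1/(jωC) = -j/(ω·C) = 0 - j148.5 Ω
Step 3 — Parallel combination: 1/Z_total = 1/R + 1/L + 1/C; Z_total = 10.72 + j7.523 Ω = 13.1∠35.1° Ω.
Step 4 — Power factor: PF = cos(φ) = Re(Z)/|Z| = 10.722/13.098 = 0.8186.
Step 5 — Type: Im(Z) = 7.523 ⇒ lagging (phase φ = 35.1°).

PF = 0.8186 (lagging, φ = 35.1°)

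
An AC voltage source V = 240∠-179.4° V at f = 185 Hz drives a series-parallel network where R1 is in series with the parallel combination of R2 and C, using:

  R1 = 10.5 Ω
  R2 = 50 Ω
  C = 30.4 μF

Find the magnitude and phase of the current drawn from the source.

Step 1 — Angular frequency: ω = 2π·f = 2π·185 = 1162 rad/s.
Step 2 — Component impedances:
  R1: Z = R = 10.5 Ω
  R2: Z = R = 50 Ω
  C: Z = 1/(jωC) = -j/(ω·C) = 0 - j28.3 Ω
Step 3 — Parallel branch: R2 || C = 1/(1/R2 + 1/C) = 12.13 - j21.43 Ω.
Step 4 — Series with R1: Z_total = R1 + (R2 || C) = 22.63 - j21.43 Ω = 31.17∠-43.4° Ω.
Step 5 — Source phasor: V = 240∠-179.4° V = -240 - j2.513 V.
Step 6 — Ohm's law: I = V / Z_total = (-240 - j2.513) / (22.63 - j21.43) = -5.535 - j5.353 A.
Step 7 — Convert to polar: |I| = 7.7 A, ∠I = -136.0°.

I = 7.7∠-136.0° A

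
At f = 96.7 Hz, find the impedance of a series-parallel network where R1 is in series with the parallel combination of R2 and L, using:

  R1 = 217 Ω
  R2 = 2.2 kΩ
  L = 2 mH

Step 1 — Angular frequency: ω = 2π·f = 2π·96.7 = 607.6 rad/s.
Step 2 — Component impedances:
  R1: Z = R = 217 Ω
  R2: Z = R = 2200 Ω
  L: Z = jωL = j·607.6·0.002 = 0 + j1.215 Ω
Step 3 — Parallel branch: R2 || L = 1/(1/R2 + 1/L) = 0.0006712 + j1.215 Ω.
Step 4 — Series with R1: Z_total = R1 + (R2 || L) = 217 + j1.215 Ω = 217∠0.3° Ω.

Z = 217 + j1.215 Ω = 217∠0.3° Ω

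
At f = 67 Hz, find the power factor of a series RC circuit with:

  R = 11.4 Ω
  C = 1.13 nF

Step 1 — Angular frequency: ω = 2π·f = 2π·67 = 421 rad/s.
Step 2 — Component impedances:
  R: Z = R = 11.4 Ω
  C: Z = 1/(jωC) = -j/(ω·C) = 0 - j2.102e+06 Ω
Step 3 — Series combination: Z_total = R + C = 11.4 - j2.102e+06 Ω = 2.102e+06∠-90.0° Ω.
Step 4 — Power factor: PF = cos(φ) = Re(Z)/|Z| = 11.4/2.102e+06 = 5.423e-06.
Step 5 — Type: Im(Z) = -2.102e+06 ⇒ leading (phase φ = -90.0°).

PF = 5.423e-06 (leading, φ = -90.0°)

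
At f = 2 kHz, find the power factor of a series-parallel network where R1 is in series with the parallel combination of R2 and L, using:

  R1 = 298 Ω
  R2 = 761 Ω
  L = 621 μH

Step 1 — Angular frequency: ω = 2π·f = 2π·2000 = 1.257e+04 rad/s.
Step 2 — Component impedances:
  R1: Z = R = 298 Ω
  R2: Z = R = 761 Ω
  L: Z = jωL = j·1.257e+04·0.000621 = 0 + j7.804 Ω
Step 3 — Parallel branch: R2 || L = 1/(1/R2 + 1/L) = 0.08002 + j7.803 Ω.
Step 4 — Series with R1: Z_total = R1 + (R2 || L) = 298.1 + j7.803 Ω = 298.2∠1.5° Ω.
Step 5 — Power factor: PF = cos(φ) = Re(Z)/|Z| = 298.1/298.2 = 0.9997.
Step 6 — Type: Im(Z) = 7.803 ⇒ lagging (phase φ = 1.5°).

PF = 0.9997 (lagging, φ = 1.5°)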